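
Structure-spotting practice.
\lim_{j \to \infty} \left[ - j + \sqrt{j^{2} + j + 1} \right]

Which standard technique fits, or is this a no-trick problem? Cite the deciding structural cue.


Method: conjugate multiplication — infinity minus infinity with a radical in play — multiply by the conjugate so the divergences of \sqrt{j^{2} + j + 1} and j annihilate.


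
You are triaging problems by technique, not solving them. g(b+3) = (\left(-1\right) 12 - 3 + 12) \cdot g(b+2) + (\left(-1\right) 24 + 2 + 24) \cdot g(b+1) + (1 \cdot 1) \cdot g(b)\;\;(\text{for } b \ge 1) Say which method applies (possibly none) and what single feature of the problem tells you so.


Method: the characteristic-root method — every coefficient is a fixed number and the forcing is zero — substitute r^b and read off the root equation.


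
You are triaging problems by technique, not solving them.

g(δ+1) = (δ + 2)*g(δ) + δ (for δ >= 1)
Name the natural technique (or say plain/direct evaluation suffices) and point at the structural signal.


Verdict: a summation factor — one step of memory with a weight δ + 2 that changes as the index grows — the summation-factor construction is built for this.


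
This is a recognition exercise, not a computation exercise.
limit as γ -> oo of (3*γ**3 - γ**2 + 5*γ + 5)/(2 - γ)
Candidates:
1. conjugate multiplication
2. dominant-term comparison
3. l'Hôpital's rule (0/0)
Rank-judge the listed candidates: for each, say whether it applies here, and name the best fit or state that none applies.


Diagnosis: dominant-term comparison — divide through by the highest power of γ; every lower-order term dies and the dominant terms decide the limit.
- conjugate multiplication — no difference of divergent radicals appears, so rationalizing has nothing to cancel.
- dominant-term comparison: yes, a natural case for it.
- l'Hôpital's rule (0/0) — as a single quotient the expression runs to ∞/∞ at the limit point — an at-infinity form of the rule would apply, though the leading-growth comparison is the direct reading.


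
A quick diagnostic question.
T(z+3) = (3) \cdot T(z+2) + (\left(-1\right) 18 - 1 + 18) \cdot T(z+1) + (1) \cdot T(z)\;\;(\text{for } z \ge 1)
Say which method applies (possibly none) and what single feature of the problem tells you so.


Verdict: the characteristic-root method — try a geometric ansatz r^z: constant coefficients turn the recurrence into one polynomial equation in r.


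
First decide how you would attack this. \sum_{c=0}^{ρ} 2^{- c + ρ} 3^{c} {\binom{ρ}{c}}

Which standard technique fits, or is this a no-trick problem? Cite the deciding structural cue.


Best approach: the binomial theorem — the binomial coefficients weight matched powers of 3 and 2, which is exactly the expansion of a binomial power.


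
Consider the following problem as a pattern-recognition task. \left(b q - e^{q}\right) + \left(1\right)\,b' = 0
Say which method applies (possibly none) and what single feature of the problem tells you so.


Method: a linear integrating factor — the unknown enters only to the first power against a nonzero forcing term — the integrating-factor template applies directly.


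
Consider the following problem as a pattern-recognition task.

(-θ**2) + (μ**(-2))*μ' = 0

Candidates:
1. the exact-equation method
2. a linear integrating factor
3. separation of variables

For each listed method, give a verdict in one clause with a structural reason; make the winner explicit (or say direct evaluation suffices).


Method: separation of variables — one side of the product carries the independent variable, the other the unknown — the textbook separation shape.
- the exact-equation method: the cross-partial test holds only vacuously — each coefficient lives in its own variable, so the exactness machinery reads no structure the split form does not already show.
- a linear integrating factor — the unknown enters nonlinearly (through a power, a denominator, or a transcendental function), which the linear integrating-factor recipe cannot absorb as-is — any repair would come from a preliminary substitution, not the factor.
- separation of variables: yes, a natural case for it.


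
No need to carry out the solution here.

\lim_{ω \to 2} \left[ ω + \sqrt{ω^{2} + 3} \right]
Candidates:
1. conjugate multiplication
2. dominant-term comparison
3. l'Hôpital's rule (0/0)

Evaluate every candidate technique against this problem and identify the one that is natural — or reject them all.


Diagnosis: no special technique — no denominator vanishes and nothing blows up at 2: direct substitution is the whole computation.
- conjugate multiplication — there are no radicals in tension whose conjugate would simplify matters.
- dominant-term comparison — no dominant-degree comparison decides it.
- l'Hôpital's rule (0/0): substituting the point produces a determinate value, not a 0 over 0 clash.


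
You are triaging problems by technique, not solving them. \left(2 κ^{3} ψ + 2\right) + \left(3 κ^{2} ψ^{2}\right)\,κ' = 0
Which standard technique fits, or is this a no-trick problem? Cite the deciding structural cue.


Verdict: the exact-equation method — the cross partial derivatives of 2 κ^{3} ψ + 2 and 3 κ^{2} ψ^{2} agree, so the left side is the total differential of one potential in ψ and κ.


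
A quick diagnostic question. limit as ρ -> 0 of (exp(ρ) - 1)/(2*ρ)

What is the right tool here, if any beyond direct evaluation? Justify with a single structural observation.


Technique: l'Hôpital's rule (0/0) — numerator and denominator both vanish at 0 — a genuine 0/0 form, which is exactly when l'Hôpital applies. Expanding numerator and denominator to first order gives the same value — the rule automates exactly that.


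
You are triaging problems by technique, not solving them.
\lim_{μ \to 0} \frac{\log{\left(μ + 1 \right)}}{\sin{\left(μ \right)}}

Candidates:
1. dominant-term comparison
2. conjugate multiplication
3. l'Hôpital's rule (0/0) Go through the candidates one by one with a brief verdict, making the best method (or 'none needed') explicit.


Method: l'Hôpital's rule (0/0) — plug in 0: top and bottom both hit zero, so differentiate each and retry. A first-order expansion at the point is an equally standard path; the rule packages it.
- dominant-term comparison: leading-power comparison does not apply to this form.
- conjugate multiplication: multiplying by a conjugate would not remove any indeterminacy here.
- l'Hôpital's rule (0/0) — yes — fits the structure here.


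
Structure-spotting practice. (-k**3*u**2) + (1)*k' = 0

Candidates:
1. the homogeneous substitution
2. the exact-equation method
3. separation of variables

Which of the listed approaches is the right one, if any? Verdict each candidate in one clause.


Best approach: separation of variables — all dependence on the two variables factors apart, the defining separable shape.
- the homogeneous substitution — solved for the derivative, the right side changes under joint scaling of the two variables.
- the exact-equation method — the mixed partial derivatives differ, so the left side is not a total differential.
- separation of variables — a fit — the right tool for this form.


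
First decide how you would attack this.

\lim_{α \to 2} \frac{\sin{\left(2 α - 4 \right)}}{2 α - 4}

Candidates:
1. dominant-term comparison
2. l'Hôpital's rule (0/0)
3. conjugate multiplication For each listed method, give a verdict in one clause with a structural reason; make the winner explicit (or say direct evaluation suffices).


Best approach: l'Hôpital's rule (0/0) — the 0/0 form at 2 is the signature situation for l'Hôpital's rule. A first-order expansion at the point is an equally standard path; the rule packages it.
- dominant-term comparison — no dominant power emerges to decide the limit by degree comparison.
- l'Hôpital's rule (0/0) — applicable, and directly so.
- conjugate multiplication: no difference of divergent radicals appears, so rationalizing has nothing to cancel.


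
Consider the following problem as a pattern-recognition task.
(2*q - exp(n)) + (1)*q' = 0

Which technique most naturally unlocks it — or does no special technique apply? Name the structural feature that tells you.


Diagnosis: a linear integrating factor — q enters only linearly with coefficient 2; multiply by exp of the integral of 2 and the left side becomes one derivative.


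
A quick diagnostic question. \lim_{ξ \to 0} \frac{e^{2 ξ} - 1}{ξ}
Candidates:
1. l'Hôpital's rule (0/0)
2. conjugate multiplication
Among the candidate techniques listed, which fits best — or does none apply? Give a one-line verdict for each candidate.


Technique: l'Hôpital's rule (0/0) — plug in 0: top and bottom both hit zero, so differentiate each and retry. A local series expansion at the point resolves it as well; the rule is the packaged version of that step.
- l'Hôpital's rule (0/0): yes, a natural case for it.
- conjugate multiplication: the conjugate move applies to radical differences, which this is not.


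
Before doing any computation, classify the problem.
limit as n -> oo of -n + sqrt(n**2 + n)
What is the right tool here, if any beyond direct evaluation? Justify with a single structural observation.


Technique: conjugate multiplication — both pieces blow up but their difference is finite; the conjugate trick rationalizes sqrt(n**2 + n) - n.


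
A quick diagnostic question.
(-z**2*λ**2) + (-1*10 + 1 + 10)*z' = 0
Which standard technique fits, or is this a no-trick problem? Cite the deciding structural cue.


Best approach: separation of variables — separating collects all z-dependence with the derivative and leaves all λ-dependence opposite: variables separate.


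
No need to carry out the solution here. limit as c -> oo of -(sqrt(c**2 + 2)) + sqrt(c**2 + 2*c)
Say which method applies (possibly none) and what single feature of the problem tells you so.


Technique: conjugate multiplication — infinity minus infinity with a radical in play — multiply by the conjugate so the divergences of sqrt(c**2 + 2*c) and sqrt(c**2 + 2) annihilate.


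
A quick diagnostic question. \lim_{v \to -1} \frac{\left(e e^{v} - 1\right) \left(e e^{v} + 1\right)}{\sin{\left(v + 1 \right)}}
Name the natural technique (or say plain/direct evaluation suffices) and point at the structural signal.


Diagnosis: l'Hôpital's rule (0/0) — the 0/0 form at -1 is the signature situation for l'Hôpital's rule. Expanding numerator and denominator to first order gives the same value — the rule automates exactly that.


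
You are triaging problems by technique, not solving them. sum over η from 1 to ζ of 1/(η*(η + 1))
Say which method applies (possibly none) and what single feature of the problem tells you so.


Best approach: telescoping — the summand 1/(η*(η + 1)) decomposes into fractions whose poles differ by an integer shift — the series collapses.


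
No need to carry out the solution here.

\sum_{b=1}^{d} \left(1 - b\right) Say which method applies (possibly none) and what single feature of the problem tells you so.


Diagnosis: no special technique — with only polynomial terms in b present, the classical sum-of-powers identities are all you need.


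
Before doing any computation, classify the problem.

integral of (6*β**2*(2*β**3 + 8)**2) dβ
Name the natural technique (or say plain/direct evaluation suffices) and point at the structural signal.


Verdict: u-substitution — differentiating the inner expression 2*β**3 + 8 produces the factor 6*β**2 up to a constant multiple, so substituting u = 2*β**3 + 8 reduces everything to a one-variable integral in u. Expanding everything out would also get there; the substitution is the systematic route.


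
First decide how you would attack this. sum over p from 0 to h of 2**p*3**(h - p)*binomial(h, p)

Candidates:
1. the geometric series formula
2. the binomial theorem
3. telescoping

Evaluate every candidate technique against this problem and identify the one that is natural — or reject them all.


Method: the binomial theorem — the summand is term p of a binomial expansion in 2 and 3; the whole sum is a single power.
- the geometric series formula: no single multiplier carries one term to the next throughout the sum.
- the binomial theorem: applies; the problem has the shape this method handles.
- telescoping: neither a shifted-difference shape nor integer-spaced poles are present.


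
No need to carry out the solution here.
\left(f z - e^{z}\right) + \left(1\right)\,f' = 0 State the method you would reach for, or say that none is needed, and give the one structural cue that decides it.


Verdict: a linear integrating factor — f appears only to the first power with coefficient z — the classic integrating-factor setup.


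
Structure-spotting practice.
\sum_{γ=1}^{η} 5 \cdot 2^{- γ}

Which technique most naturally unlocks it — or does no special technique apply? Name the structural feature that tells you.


Best approach: the geometric series formula — consecutive terms stand in a fixed index-free ratio — the geometric sum formula closes it.


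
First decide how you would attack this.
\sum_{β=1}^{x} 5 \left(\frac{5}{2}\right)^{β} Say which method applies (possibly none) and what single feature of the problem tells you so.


Best approach: the geometric series formula — each summand is the previous one scaled by \frac{5}{2}; that constant multiplier is itself the geometric structure.


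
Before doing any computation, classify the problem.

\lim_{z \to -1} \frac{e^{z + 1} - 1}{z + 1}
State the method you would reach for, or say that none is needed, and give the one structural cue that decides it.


Best approach: l'Hôpital's rule (0/0) — plug in -1: top and bottom both hit zero, so differentiate each and retry. The standard small-argument limits would also carry it; the rule is the systematic route.


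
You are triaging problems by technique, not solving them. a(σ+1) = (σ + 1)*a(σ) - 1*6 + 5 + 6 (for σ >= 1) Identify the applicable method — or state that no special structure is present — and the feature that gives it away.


Diagnosis: a summation factor — first-order linear but the coefficient σ + 1 moves with the index — divide by the cumulative product and telescope.


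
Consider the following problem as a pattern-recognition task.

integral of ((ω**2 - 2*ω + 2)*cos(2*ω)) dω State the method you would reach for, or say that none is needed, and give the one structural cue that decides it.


Verdict: integration by parts — a polynomial ω**2 - 2*ω + 2 against the kernel cos(2*ω) is the signature bounded-ladder case for integration by parts.


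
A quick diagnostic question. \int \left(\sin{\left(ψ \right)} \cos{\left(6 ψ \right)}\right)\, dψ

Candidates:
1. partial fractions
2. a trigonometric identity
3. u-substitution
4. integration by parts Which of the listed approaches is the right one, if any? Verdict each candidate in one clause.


Diagnosis: a trigonometric identity — \sin{\left(ψ \right)} \cos{\left(6 ψ \right)} is a beat pattern — rewrite the product as a sum of single-frequency waves before integrating.
- partial fractions: there is no rational-function structure to decompose.
- a trigonometric identity: applicable, and directly so.
- u-substitution — no subexpression of the integrand serves as a whole-integral substitution inner — individual terms may offer their own, but none carries its derivative as a factor of the full integrand; a working change of variable would have to be constructed from outside the expression.
- integration by parts: not the natural route: no polynomial-kernel product appears — a recursive parts reduction of the trigonometric product exists, but the identity rewrite is direct.


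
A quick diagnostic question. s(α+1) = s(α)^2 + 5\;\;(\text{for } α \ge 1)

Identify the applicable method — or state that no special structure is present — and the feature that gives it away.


Verdict: no special technique — the recurrence is nonlinear in the sequence terms; no linear-recurrence method fits it as written — one iterates or studies it directly.


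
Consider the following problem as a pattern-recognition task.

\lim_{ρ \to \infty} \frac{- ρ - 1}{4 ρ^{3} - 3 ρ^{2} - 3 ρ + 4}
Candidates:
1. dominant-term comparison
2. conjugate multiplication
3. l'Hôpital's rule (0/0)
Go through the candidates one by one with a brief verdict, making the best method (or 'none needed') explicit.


Best approach: dominant-term comparison — divide by the highest power of ρ present: lower-order terms vanish and the dominant ratio remains.
- dominant-term comparison — a fit — the right tool for this form.
- conjugate multiplication: no difference of divergent radicals appears, so rationalizing has nothing to cancel.
- l'Hôpital's rule (0/0) — viewed as a single quotient this runs to ∞/∞, not the 0/0 clash this candidate addresses; an at-infinity variant of the rule would resolve it, but comparing leading growth reads the answer without differentiating.


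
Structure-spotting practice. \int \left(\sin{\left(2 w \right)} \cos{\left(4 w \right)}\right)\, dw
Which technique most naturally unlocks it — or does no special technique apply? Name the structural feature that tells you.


Verdict: a trigonometric identity — two sinusoids at different rates multiply in \sin{\left(2 w \right)} \cos{\left(4 w \right)}; the product-to-sum identity uncouples them.


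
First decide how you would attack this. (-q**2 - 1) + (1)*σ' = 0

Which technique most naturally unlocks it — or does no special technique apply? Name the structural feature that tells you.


Technique: no special technique — the slope is a pure function of q; integrate both sides and be done.


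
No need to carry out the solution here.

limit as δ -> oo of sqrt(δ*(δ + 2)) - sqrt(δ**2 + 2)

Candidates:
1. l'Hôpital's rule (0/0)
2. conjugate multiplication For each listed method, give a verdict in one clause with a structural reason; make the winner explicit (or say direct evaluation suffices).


Verdict: conjugate multiplication — the ∞ − ∞ radical form is the exact trigger for the conjugate maneuver.
- l'Hôpital's rule (0/0): the expression is a difference driving to ∞ − ∞, not a 0/0 quotient — there is no ratio for the rule to differentiate.
- conjugate multiplication: a fit — the right tool for this form.


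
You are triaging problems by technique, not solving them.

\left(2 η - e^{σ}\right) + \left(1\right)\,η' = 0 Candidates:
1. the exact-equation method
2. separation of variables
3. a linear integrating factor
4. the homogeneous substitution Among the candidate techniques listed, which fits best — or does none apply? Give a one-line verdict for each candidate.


Verdict: a linear integrating factor — η enters only linearly with coefficient 2; multiply by exp of the integral of 2 and the left side becomes one derivative.
- the exact-equation method — no potential function has this form as its differential, as written.
- separation of variables: the two dependences do not factor apart.
- a linear integrating factor — applies; the problem has the shape this method handles.
- the homogeneous substitution — solved for the derivative, the right side changes under joint scaling of the two variables.


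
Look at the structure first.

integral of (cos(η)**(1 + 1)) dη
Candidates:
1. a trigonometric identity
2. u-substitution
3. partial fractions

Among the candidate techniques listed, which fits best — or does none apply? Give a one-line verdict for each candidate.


Verdict: a trigonometric identity — even powers like cos(η)**(1 + 1) never integrate directly; the half-angle identity lowers the degree first.
- a trigonometric identity: a fit — the right tool for this form.
- u-substitution: no subexpression of the integrand serves as a whole-integral substitution inner — individual terms may offer their own, but none carries its derivative as a factor of the full integrand; a working change of variable would have to be constructed from outside the expression.
- partial fractions — there is no rational-function structure to decompose.


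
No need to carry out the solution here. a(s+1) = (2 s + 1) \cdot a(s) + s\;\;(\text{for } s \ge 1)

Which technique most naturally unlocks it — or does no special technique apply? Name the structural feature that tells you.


Diagnosis: a summation factor — first-order linear but the coefficient 2 s + 1 moves with the index — divide by the cumulative product and telescope.


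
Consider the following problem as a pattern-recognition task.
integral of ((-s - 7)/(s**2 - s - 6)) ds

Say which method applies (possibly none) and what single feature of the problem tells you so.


Diagnosis: partial fractions — rational integrand, reducible denominator s**2 - s - 6: decompose first, integrate second.


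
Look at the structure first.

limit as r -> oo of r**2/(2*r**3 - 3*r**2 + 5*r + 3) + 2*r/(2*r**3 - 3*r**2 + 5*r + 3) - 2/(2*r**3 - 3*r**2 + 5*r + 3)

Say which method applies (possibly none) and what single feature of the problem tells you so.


Technique: dominant-term comparison — divide by the highest power of r present: lower-order terms vanish and the dominant ratio remains. Viewed as a single quotient this is an ∞/∞ form — an at-infinity application of l'Hôpital's rule would also resolve it; comparing leading growth reads the answer without differentiating.


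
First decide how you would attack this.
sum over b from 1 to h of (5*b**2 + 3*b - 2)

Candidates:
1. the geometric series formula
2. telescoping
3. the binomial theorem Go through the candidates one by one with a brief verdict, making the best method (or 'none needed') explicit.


Verdict: no special technique — the sum is polynomial through and through; closed forms for each power of b finish it directly.
- the geometric series formula — consecutive terms are not related by a fixed multiplier.
- telescoping: neither a shifted-difference shape nor integer-spaced poles are present.
- the binomial theorem: no binomial coefficients pair up with complementary powers here.


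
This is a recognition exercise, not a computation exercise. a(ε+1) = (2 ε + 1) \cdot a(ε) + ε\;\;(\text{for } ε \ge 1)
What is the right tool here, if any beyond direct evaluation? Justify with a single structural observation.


Diagnosis: a summation factor — one step of memory with a weight 2 ε + 1 that changes as the index grows — the summation-factor construction is built for this.


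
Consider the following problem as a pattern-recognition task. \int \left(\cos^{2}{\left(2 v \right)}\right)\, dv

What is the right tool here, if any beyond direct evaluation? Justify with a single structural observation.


Technique: a trigonometric identity — an even power like \cos^{2}{\left(2 v \right)} flattens under the half-angle identity into first-degree cosines you can integrate directly.


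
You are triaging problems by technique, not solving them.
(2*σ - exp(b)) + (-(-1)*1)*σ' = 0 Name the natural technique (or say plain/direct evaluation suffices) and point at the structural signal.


Diagnosis: a linear integrating factor — the unknown enters only to the first power against a nonzero forcing term — the integrating-factor template applies directly.


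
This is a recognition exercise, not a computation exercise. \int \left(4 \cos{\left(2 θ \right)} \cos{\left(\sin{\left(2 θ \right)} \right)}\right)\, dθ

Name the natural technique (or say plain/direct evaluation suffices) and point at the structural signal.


Method: u-substitution — structure check: outer function, inner expression \sin{\left(2 θ \right)}, inner derivative as a factor — the classic u = \sin{\left(2 θ \right)} pattern.


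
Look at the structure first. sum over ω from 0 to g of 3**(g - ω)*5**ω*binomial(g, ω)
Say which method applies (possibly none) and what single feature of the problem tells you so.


Verdict: the binomial theorem — the summand is term ω of a binomial expansion in 5 and 3; the whole sum is a single power.


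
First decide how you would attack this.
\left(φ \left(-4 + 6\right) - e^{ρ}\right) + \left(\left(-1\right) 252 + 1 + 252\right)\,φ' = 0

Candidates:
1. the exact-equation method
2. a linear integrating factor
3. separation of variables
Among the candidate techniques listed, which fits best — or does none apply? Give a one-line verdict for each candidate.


Verdict: a linear integrating factor — linear in the unknown with genuine forcing: multiply through by the exponential of the integrated coefficient and the left side closes into one derivative.
- the exact-equation method — no potential function has this form as its differential, as written.
- a linear integrating factor: applicable, and directly so.
- separation of variables: the two dependences are entangled, not a clean product of one-variable pieces.


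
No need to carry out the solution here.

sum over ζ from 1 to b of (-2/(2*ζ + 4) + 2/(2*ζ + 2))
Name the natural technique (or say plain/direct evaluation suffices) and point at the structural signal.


Verdict: telescoping — a difference of consecutive values of one function (2/(2*ζ + 2) at one index and the next) — telescoping by construction.


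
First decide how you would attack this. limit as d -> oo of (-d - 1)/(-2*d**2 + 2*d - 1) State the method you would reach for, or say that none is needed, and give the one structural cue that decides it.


Verdict: dominant-term comparison — divide through by the highest power of d; every lower-order term dies and the dominant terms decide the limit. As a single quotient, the ∞/∞ shape would yield to repeated differentiation as well — the growth comparison gets there in one look.


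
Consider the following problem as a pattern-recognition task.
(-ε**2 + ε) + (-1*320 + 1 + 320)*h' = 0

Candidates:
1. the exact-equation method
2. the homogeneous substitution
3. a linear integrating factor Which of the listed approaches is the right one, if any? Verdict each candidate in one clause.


Verdict: no special technique — solved for the derivative, no h appears — this is antidifferentiation in ε wearing ODE clothing.
- the exact-equation method: no dependence on the unknown anywhere: exactness is a label without content here.
- the homogeneous substitution — the slope changes under joint rescaling, failing the degree-zero test.
- a linear integrating factor: with the unknown absent the integrating factor is a formality; direct integration is the working structure.


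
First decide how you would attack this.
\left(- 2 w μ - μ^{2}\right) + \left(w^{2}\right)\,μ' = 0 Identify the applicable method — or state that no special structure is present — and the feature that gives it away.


Verdict: the homogeneous substitution — scaling w and μ together leaves the slope fixed — it depends only on μ/w, so substitute the ratio. This doubles as a Bernoulli equation in the unknown as written; the homogeneous route needs no setup at all.


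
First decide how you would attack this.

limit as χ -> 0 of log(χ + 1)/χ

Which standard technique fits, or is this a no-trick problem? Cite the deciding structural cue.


Best approach: l'Hôpital's rule (0/0) — the 0/0 form at 0 is the signature situation for l'Hôpital's rule. A local series expansion at the point resolves it as well; the rule is the packaged version of that step.


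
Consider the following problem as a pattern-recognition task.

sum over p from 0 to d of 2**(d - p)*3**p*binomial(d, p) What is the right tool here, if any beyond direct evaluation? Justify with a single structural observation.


Verdict: the binomial theorem — terms weighting binomial(d, p) against matched powers of 3 and 2 reassemble into (3 + 2)^d by the binomial theorem.


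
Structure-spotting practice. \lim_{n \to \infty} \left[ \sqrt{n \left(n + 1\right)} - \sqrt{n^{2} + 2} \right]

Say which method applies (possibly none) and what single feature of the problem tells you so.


Method: conjugate multiplication — both pieces blow up but their difference is finite; the conjugate trick rationalizes \sqrt{n \left(n + 1\right)} - \sqrt{n^{2} + 2}.


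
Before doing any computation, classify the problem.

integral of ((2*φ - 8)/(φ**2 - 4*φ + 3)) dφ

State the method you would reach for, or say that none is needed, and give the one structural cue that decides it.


Method: partial fractions — the denominator φ**2 - 4*φ + 3 factors, so the quotient decomposes into elementary partial fractions term by term.


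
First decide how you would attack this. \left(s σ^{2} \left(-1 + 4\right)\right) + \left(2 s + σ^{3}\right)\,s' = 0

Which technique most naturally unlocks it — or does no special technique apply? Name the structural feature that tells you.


Best approach: the exact-equation method — equality of cross partials is the green light — assemble the potential function term by term.


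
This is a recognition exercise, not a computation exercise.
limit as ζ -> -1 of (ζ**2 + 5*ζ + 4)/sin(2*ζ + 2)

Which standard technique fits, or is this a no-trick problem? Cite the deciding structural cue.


Best approach: l'Hôpital's rule (0/0) — substituting -1 gives 0 over 0; differentiate top and bottom once and re-evaluate. A first-order expansion at the point is an equally standard path; the rule packages it.


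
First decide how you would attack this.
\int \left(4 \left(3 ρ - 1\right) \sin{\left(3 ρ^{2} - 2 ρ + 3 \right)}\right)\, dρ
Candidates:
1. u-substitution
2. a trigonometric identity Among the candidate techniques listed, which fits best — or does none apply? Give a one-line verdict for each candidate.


Diagnosis: u-substitution — collected, the integrand has one factor that is, up to a constant, the derivative of an inner expression the rest depends on — substitute for that inner expression.
- u-substitution — applies; the problem has the shape this method handles.
- a trigonometric identity — there is no trigonometric structure whose rewriting would simplify the integrand.


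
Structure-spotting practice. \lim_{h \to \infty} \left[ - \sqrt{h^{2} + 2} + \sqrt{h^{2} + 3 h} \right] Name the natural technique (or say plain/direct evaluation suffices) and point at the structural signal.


Technique: conjugate multiplication — neither \sqrt{h^{2} + 3 h} nor \sqrt{h^{2} + 2} converges alone, so rewrite their difference as a conjugate-rationalized quotient first.


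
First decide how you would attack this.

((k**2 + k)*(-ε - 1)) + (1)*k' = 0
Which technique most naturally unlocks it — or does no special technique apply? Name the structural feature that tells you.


Diagnosis: separation of variables — all dependence on the two variables factors apart, the defining separable shape. This doubles as a Bernoulli equation in the unknown as written; dividing and integrating works on it directly.


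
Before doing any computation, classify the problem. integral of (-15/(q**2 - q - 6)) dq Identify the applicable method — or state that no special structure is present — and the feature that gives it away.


Method: partial fractions — the bottom factors while the top stays lower-degree — split into simple fractions and integrate piece by piece.


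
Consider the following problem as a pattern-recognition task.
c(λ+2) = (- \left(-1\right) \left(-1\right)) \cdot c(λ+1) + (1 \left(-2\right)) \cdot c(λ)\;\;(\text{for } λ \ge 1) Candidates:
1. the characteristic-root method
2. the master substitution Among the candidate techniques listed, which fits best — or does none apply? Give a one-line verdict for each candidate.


Verdict: the characteristic-root method — every coefficient is a fixed number and the forcing is zero — substitute r^λ and read off the root equation.
- the characteristic-root method — yes — fits the structure here.
- the master substitution — this is shift-type recursion, outside the divide-and-conquer template.


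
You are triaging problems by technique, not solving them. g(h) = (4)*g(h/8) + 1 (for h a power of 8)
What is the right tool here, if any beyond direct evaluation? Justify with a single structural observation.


Diagnosis: the master substitution — divide-the-index recursion (h/8 inside the call) straightens out once the index is rewritten as 8^m.


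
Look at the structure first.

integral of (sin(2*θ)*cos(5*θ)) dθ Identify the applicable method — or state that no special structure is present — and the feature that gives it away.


Best approach: a trigonometric identity — sin(2*θ)*cos(5*θ) mixes two frequencies; the product-to-sum identity splits it into single-frequency sinusoids.


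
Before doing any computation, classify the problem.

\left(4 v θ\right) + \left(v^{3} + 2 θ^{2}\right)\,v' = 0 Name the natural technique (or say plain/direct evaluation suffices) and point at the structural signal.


Method: the exact-equation method — equality of cross partials is the green light — assemble the potential function term by term.


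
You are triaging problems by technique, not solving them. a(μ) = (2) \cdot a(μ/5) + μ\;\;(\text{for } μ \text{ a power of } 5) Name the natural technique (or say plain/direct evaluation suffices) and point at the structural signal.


Verdict: the master substitution — the argument contracts 5-fold per step: reindex μ exponentially and solve the linear recurrence in the new index.


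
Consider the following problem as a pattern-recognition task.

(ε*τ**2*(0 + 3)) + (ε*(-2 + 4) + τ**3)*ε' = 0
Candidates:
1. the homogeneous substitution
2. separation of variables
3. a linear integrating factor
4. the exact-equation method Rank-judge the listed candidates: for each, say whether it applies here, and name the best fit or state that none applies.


Best approach: the exact-equation method — equality of cross partials is the green light — assemble the potential function term by term.
- the homogeneous substitution — rescaling both variables together changes the slope, so no ratio substitution collapses it.
- separation of variables — the two dependences do not factor apart.
- a linear integrating factor: a nonlinear term in the unknown puts this outside the integrating-factor template.
- the exact-equation method — yes — fits the structure here.


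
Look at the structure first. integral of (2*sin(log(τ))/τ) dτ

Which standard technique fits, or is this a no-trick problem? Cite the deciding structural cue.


Method: u-substitution — collected, the integrand has one factor that is, up to a constant, the derivative of an inner expression the rest depends on — substitute for that inner expression.


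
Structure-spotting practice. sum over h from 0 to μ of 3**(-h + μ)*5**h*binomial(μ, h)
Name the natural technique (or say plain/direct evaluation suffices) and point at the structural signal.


Method: the binomial theorem — binomial(μ, h) weighting matched powers of 5 and 3 is the expanded form of (5 + 3)^μ — fold it back up.


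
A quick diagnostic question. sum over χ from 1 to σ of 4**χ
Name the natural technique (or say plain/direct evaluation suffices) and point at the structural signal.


Best approach: the geometric series formula — consecutive terms stand in a fixed index-free ratio — the geometric sum formula closes it.


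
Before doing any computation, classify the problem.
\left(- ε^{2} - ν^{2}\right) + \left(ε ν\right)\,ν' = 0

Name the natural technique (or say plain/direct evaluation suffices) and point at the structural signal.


Best approach: the homogeneous substitution — scaling ε and ν together leaves the slope fixed — it depends only on ν/ε, so substitute the ratio. A Bernoulli rewrite works here as the equation stands — the homogeneous substitution is the more immediate reading.


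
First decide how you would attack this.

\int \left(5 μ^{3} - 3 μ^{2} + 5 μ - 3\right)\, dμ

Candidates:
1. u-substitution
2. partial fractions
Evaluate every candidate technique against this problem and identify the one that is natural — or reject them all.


Technique: no special technique — the integrand is a sum of constant multiples of powers of μ — integrate term by term.
- u-substitution — any workable substitution here is cosmetic — the integrand is already in directly integrable form.
- partial fractions: there is no rational-function structure to decompose.


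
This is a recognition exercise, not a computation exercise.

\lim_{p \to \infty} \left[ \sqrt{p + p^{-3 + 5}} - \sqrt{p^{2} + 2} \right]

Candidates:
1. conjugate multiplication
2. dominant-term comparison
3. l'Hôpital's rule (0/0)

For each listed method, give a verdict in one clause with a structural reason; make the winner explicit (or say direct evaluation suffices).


Technique: conjugate multiplication — the difference \sqrt{p + p^{-3 + 5}} - \sqrt{p^{2} + 2} is an ∞ − ∞ stalemate; its conjugate partner breaks the tie.
- conjugate multiplication: a fit — the right tool for this form.
- dominant-term comparison: this is not a rational comparison of growth rates at infinity.
- l'Hôpital's rule (0/0): substitution produces ∞ − ∞ rather than a vanishing quotient; the rule needs a 0/0 ratio to act on.


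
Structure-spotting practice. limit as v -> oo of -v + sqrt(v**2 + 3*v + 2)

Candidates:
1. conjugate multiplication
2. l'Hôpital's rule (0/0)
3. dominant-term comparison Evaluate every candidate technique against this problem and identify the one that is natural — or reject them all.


Method: conjugate multiplication — neither sqrt(v**2 + 3*v + 2) nor v converges alone, so rewrite their difference as a conjugate-rationalized quotient first.
- conjugate multiplication: a fit — the right tool for this form.
- l'Hôpital's rule (0/0): the expression is a difference driving to ∞ − ∞, not a 0/0 quotient — there is no ratio for the rule to differentiate.
- dominant-term comparison: leading-power comparison does not apply to this form.


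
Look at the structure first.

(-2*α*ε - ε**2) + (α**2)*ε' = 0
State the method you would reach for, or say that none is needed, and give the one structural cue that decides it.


Verdict: the homogeneous substitution — the slope is degree-zero homogeneous: the ratio substitution v = ε/α collapses it. This doubles as a Bernoulli equation in the unknown as written; the homogeneous route needs no setup at all.


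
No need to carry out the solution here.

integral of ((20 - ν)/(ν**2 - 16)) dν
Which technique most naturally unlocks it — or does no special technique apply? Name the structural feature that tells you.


Best approach: partial fractions — the bottom, ν**2 - 16, comes apart into simple factors, and a proper rational function over split factors decomposes.


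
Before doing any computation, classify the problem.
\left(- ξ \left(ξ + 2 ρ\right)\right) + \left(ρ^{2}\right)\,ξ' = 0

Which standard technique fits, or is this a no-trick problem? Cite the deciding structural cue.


Method: the homogeneous substitution — the slope's numerator and denominator have matching total degree, so it depends only on ξ/ρ and the ratio substitution collapses it. A Bernoulli rewrite works here as the equation stands — the homogeneous substitution is the more immediate reading.


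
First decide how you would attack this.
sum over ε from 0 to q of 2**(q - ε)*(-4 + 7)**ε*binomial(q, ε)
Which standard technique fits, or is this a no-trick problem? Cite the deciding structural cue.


Method: the binomial theorem — binomial coefficients against complementary powers of (-4 + 7) and 2: recognize the binomial expansion and resum.
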